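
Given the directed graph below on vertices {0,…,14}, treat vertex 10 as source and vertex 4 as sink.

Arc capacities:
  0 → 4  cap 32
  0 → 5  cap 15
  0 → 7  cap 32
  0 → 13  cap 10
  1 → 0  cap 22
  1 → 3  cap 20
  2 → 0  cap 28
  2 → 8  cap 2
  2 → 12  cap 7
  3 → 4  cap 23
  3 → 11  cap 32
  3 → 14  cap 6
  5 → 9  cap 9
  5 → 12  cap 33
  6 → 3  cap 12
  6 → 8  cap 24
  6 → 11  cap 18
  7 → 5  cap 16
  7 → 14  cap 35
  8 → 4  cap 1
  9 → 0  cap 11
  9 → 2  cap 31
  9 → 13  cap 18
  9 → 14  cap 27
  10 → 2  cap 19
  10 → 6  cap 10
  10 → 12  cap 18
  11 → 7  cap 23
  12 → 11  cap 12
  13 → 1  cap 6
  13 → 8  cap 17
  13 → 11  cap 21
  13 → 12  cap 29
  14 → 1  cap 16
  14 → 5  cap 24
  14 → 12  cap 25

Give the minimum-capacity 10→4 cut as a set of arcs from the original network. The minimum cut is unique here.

Min-cut arcs: {(10,2), (10,6), (12,11)} (total capacity 41)

augment #1: 10→2→0→4 push 19
augment #2: 10→6→3→4 push 10
augment #3: 10→12→11→7→5→9→0→4 push 9
augment #4: 10→12→11→7→14→1→0→4 push 3
max flow = 41; residual-reachable set from 10 gives S-side
cut edges (S→T): {(10,2), (10,6), (12,11)} total cap 41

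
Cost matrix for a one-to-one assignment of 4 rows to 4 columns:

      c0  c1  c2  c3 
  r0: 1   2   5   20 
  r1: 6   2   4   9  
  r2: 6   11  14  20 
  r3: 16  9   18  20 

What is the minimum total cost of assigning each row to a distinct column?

Minimum assignment cost: 29

optimal assignment: row0→col2 (cost 5), row1→col3 (cost 9), row2→col0 (cost 6), row3→col1 (cost 9)
total = 5 + 9 + 6 + 9 = 29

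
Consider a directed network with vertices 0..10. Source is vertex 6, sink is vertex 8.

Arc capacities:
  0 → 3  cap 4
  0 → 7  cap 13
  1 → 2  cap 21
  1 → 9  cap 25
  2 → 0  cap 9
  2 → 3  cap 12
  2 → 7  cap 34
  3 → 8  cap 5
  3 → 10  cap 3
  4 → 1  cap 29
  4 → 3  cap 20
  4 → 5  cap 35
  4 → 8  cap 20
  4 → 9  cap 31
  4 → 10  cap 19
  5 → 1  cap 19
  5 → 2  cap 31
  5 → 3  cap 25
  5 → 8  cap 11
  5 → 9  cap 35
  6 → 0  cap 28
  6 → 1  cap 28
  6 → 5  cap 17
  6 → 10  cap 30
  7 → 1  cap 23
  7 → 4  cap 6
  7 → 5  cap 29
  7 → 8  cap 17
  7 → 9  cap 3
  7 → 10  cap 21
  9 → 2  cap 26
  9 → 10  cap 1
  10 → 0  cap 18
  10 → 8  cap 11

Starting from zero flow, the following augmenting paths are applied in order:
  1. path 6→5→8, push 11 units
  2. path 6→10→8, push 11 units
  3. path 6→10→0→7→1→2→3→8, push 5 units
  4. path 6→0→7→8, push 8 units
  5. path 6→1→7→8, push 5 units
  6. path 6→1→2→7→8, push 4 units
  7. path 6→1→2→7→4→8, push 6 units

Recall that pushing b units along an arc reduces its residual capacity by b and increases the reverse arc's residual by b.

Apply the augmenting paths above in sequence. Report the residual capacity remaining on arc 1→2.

after path 1 (6→5→8, push 11): res(1,2)=21
after path 2 (6→10→8, push 11): res(1,2)=21
after path 3 (6→10→0→7→1→2→3→8, push 5): res(1,2)=16
after path 4 (6→0→7→8, push 8): res(1,2)=16
after path 5 (6→1→7→8, push 5): res(1,2)=16
after path 6 (6→1→2→7→8, push 4): res(1,2)=12
after path 7 (6→1→2→7→4→8, push 6): res(1,2)=6

Residual capacity of (1,2): 6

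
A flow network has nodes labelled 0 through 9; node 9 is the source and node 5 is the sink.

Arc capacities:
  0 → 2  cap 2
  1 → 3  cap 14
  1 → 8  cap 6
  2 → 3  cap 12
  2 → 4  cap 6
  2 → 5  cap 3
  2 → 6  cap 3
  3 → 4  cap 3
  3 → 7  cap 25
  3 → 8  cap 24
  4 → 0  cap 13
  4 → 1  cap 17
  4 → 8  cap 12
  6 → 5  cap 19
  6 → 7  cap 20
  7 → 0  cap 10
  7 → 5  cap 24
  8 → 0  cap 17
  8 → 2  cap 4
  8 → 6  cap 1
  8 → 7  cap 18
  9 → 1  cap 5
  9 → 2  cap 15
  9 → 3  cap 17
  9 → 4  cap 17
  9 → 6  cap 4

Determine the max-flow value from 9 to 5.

Maximum flow value: 35

augment #1: 9→2→5 bottleneck 3, total now 3
augment #2: 9→6→5 bottleneck 4, total now 7
augment #3: 9→2→6→5 bottleneck 3, total now 10
augment #4: 9→3→7→5 bottleneck 17, total now 27
augment #5: 9→1→3→7→5 bottleneck 5, total now 32
augment #6: 9→2→3→7→5 bottleneck 2, total now 34
augment #7: 9→4→8→6→5 bottleneck 1, total now 35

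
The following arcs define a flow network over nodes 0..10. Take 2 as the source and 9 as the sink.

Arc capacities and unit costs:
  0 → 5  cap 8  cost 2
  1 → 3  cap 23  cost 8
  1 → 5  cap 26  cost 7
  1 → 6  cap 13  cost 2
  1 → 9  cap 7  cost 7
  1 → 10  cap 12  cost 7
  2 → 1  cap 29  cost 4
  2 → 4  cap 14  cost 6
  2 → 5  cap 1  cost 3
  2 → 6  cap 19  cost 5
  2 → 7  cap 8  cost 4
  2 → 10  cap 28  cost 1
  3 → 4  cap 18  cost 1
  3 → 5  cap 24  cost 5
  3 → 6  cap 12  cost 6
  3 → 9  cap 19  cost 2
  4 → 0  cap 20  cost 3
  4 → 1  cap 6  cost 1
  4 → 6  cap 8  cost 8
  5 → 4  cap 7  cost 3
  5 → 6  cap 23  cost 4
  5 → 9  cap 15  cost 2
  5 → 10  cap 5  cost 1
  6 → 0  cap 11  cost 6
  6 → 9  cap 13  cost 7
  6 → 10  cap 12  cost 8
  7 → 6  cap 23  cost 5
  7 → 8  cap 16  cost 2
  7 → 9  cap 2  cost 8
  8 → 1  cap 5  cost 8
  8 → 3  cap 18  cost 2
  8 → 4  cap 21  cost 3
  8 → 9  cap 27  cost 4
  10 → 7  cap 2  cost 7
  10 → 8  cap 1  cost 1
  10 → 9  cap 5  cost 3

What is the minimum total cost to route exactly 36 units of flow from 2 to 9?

Minimum cost for 36 units: 357

shortest-cost path #1: 2→10→9 push 5 @ unit cost 4 (adds 20)
shortest-cost path #2: 2→5→9 push 1 @ unit cost 5 (adds 5)
shortest-cost path #3: 2→10→8→9 push 1 @ unit cost 6 (adds 6)
shortest-cost path #4: 2→7→8→9 push 8 @ unit cost 10 (adds 80)
shortest-cost path #5: 2→1→9 push 7 @ unit cost 11 (adds 77)
shortest-cost path #6: 2→6→9 push 13 @ unit cost 12 (adds 156)
shortest-cost path #7: 2→4→0→5→9 push 1 @ unit cost 13 (adds 13)
total cost = 357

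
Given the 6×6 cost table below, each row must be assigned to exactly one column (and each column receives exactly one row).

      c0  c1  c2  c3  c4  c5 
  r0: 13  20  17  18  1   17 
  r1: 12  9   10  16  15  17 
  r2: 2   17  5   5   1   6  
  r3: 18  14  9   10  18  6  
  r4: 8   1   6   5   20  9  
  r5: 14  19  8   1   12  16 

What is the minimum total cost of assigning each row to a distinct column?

Minimum assignment cost: 21

optimal assignment: row0→col4 (cost 1), row1→col2 (cost 10), row2→col0 (cost 2), row3→col5 (cost 6), row4→col1 (cost 1), row5→col3 (cost 1)
total = 1 + 10 + 2 + 6 + 1 + 1 = 21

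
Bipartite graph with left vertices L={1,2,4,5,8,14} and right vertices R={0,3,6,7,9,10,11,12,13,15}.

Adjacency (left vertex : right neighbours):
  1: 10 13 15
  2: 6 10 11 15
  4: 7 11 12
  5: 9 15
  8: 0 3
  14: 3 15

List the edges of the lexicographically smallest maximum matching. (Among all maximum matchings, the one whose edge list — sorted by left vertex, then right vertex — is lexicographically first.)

|M| = 6 (so the lex-smallest maximum matching has 6 edges)
process left vertices in ascending order; for each, take the smallest-labelled available neighbour that still permits 6 edges overall, or leave it unmatched if none does
lex-smallest matching: {1-10, 2-6, 4-7, 5-9, 8-0, 14-3}

Lex-smallest maximum matching: {(1,10), (2,6), (4,7), (5,9), (8,0), (14,3)}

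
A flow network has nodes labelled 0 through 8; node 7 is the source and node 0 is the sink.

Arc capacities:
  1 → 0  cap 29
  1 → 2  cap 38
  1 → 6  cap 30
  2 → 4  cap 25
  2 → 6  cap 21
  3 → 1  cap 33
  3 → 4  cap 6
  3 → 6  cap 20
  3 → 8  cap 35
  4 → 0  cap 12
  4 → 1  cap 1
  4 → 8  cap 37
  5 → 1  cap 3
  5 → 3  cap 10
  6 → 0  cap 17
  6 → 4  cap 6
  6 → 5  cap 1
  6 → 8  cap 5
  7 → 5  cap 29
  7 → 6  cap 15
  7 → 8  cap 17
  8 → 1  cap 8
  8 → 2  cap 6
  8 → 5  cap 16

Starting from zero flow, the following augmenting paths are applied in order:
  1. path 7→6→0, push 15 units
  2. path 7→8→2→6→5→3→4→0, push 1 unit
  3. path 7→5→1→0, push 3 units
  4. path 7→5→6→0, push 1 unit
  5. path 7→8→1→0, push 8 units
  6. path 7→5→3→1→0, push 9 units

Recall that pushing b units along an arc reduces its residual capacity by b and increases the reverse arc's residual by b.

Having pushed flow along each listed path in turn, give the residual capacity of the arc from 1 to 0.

Residual capacity of (1,0): 9

after path 1 (7→6→0, push 15): res(1,0)=29
after path 2 (7→8→2→6→5→3→4→0, push 1): res(1,0)=29
after path 3 (7→5→1→0, push 3): res(1,0)=26
after path 4 (7→5→6→0, push 1): res(1,0)=26
after path 5 (7→8→1→0, push 8): res(1,0)=18
after path 6 (7→5→3→1→0, push 9): res(1,0)=9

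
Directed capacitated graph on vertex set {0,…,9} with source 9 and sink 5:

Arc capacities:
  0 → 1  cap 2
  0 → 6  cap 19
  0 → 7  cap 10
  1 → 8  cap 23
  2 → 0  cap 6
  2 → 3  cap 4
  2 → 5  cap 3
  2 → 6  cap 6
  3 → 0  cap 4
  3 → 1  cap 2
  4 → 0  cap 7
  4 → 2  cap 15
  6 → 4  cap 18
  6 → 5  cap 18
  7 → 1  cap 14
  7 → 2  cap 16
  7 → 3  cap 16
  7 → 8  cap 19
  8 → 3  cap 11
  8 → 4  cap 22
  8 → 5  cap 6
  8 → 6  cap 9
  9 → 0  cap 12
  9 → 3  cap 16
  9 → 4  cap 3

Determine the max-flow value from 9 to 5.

Maximum flow value: 21

augment #1: 9→0→6→5 bottleneck 12, total now 12
augment #2: 9→4→2→5 bottleneck 3, total now 15
augment #3: 9→3→0→6→5 bottleneck 4, total now 19
augment #4: 9→3→1→8→5 bottleneck 2, total now 21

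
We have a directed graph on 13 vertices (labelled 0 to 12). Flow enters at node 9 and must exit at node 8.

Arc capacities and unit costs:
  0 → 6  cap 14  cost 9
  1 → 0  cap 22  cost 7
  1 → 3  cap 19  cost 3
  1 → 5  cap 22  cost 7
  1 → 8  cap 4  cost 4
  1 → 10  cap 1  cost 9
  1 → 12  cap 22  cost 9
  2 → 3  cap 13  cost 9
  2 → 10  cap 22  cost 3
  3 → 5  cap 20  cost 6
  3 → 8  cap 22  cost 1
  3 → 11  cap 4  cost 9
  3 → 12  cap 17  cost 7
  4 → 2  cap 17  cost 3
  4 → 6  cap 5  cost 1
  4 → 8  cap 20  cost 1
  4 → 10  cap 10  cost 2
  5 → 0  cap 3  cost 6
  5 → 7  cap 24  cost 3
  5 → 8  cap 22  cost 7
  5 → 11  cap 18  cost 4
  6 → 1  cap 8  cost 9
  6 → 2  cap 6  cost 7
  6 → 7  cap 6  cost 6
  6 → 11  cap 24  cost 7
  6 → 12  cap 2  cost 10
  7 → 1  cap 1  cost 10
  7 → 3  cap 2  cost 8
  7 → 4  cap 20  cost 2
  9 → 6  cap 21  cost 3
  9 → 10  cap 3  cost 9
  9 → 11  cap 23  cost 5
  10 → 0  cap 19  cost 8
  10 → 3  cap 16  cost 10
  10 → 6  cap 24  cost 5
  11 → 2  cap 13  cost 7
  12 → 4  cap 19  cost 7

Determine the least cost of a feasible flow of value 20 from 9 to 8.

shortest-cost path #1: 9→6→7→4→8 push 6 @ unit cost 12 (adds 72)
shortest-cost path #2: 9→6→1→8 push 4 @ unit cost 16 (adds 64)
shortest-cost path #3: 9→6→1→3→8 push 4 @ unit cost 16 (adds 64)
shortest-cost path #4: 9→10→3→8 push 3 @ unit cost 20 (adds 60)
shortest-cost path #5: 9→6→2→3→8 push 3 @ unit cost 20 (adds 60)
total cost = 320

Minimum cost for 20 units: 320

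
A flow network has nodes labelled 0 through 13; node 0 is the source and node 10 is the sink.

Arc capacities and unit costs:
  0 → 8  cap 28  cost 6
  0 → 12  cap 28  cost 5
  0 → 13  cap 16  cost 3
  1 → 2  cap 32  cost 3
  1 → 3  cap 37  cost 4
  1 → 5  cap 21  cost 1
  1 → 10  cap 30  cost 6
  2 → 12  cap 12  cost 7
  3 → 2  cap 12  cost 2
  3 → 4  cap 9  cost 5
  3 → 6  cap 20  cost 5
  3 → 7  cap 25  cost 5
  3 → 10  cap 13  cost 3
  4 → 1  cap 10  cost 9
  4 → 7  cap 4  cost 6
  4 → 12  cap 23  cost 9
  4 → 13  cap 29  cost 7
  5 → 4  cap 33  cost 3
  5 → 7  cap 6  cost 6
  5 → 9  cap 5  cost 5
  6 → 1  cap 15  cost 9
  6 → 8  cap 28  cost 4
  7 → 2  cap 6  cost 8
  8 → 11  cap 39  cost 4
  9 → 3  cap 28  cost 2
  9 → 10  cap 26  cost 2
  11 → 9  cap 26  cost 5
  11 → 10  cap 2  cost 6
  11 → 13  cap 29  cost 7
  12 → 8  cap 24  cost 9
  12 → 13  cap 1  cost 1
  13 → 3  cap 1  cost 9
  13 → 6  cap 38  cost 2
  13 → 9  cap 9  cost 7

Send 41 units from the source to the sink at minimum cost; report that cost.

Minimum cost for 41 units: 684

shortest-cost path #1: 0→13→9→10 push 9 @ unit cost 12 (adds 108)
shortest-cost path #2: 0→13→3→10 push 1 @ unit cost 15 (adds 15)
shortest-cost path #3: 0→8→11→10 push 2 @ unit cost 16 (adds 32)
shortest-cost path #4: 0→8→11→9→10 push 17 @ unit cost 17 (adds 289)
shortest-cost path #5: 0→13→6→1→10 push 6 @ unit cost 20 (adds 120)
shortest-cost path #6: 0→8→11→9→3→10 push 6 @ unit cost 20 (adds 120)
total cost = 684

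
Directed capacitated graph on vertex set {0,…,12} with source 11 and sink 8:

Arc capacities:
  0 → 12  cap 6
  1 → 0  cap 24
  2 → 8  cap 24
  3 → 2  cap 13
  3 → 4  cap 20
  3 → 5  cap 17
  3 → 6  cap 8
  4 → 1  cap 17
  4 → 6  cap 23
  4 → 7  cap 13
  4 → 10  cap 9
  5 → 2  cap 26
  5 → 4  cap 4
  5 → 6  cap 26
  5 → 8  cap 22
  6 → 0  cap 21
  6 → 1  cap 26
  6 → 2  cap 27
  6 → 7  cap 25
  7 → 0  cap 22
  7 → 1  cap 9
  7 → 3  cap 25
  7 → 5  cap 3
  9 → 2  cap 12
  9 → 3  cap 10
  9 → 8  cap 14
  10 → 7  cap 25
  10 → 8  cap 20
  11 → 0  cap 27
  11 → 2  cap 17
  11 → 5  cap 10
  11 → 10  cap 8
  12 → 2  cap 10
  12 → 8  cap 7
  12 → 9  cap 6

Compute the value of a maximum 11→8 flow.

augment #1: 11→2→8 bottleneck 17, total now 17
augment #2: 11→5→8 bottleneck 10, total now 27
augment #3: 11→10→8 bottleneck 8, total now 35
augment #4: 11→0→12→8 bottleneck 6, total now 41

Maximum flow value: 41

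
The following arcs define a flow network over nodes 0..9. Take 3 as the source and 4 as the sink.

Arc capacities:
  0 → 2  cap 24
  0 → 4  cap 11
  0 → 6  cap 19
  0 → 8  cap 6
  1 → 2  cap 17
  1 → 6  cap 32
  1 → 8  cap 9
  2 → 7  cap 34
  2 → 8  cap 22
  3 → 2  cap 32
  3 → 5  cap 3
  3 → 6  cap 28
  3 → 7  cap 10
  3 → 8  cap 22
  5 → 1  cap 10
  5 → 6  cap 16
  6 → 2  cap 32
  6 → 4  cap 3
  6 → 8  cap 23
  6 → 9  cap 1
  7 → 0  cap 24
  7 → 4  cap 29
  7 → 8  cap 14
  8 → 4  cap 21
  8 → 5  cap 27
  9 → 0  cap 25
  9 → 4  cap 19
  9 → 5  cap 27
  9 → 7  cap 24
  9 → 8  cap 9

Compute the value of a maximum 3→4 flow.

augment #1: 3→6→4 bottleneck 3, total now 3
augment #2: 3→7→4 bottleneck 10, total now 13
augment #3: 3→8→4 bottleneck 21, total now 34
augment #4: 3→2→7→4 bottleneck 19, total now 53
augment #5: 3→6→9→4 bottleneck 1, total now 54
augment #6: 3→2→7→0→4 bottleneck 11, total now 65

Maximum flow value: 65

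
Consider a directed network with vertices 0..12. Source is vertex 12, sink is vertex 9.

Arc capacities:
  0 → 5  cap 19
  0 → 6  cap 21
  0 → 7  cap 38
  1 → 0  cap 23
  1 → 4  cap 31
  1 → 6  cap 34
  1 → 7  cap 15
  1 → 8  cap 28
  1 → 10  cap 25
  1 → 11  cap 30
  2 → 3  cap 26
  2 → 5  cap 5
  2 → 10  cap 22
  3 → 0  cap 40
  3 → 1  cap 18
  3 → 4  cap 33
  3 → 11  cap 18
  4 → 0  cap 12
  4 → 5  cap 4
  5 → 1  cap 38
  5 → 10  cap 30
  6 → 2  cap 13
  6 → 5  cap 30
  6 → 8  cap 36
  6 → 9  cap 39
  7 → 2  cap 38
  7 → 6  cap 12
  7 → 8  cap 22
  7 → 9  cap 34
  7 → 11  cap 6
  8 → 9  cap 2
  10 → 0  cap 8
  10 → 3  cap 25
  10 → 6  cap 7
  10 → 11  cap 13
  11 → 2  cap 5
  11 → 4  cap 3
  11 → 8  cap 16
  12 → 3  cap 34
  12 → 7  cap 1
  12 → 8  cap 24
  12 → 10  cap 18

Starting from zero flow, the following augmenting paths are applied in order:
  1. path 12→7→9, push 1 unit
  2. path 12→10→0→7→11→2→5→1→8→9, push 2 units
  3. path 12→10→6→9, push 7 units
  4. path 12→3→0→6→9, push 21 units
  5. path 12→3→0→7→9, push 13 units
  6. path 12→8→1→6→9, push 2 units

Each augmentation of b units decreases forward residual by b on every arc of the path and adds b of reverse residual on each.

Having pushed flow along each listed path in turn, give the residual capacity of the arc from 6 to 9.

after path 1 (12→7→9, push 1): res(6,9)=39
after path 2 (12→10→0→7→11→2→5→1→8→9, push 2): res(6,9)=39
after path 3 (12→10→6→9, push 7): res(6,9)=32
after path 4 (12→3→0→6→9, push 21): res(6,9)=11
after path 5 (12→3→0→7→9, push 13): res(6,9)=11
after path 6 (12→8→1→6→9, push 2): res(6,9)=9

Residual capacity of (6,9): 9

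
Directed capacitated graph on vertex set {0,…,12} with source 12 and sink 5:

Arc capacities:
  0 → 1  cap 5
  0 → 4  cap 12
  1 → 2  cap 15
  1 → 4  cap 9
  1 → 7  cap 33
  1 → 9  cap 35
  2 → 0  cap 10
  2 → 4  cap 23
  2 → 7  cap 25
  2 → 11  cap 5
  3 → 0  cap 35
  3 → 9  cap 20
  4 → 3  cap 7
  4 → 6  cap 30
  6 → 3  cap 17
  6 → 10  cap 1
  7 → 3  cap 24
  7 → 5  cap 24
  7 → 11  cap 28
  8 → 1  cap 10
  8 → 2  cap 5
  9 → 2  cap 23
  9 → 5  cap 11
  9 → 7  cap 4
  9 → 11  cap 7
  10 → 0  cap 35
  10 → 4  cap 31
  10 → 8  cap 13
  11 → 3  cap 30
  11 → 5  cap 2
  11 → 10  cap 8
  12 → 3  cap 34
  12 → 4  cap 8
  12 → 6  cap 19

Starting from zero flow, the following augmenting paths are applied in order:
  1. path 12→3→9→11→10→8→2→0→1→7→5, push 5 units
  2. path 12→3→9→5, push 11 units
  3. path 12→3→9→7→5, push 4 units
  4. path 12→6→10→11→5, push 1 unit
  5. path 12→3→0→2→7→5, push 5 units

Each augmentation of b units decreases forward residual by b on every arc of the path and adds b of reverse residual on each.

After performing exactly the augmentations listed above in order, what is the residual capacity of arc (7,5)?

Residual capacity of (7,5): 10

after path 1 (12→3→9→11→10→8→2→0→1→7→5, push 5): res(7,5)=19
after path 2 (12→3→9→5, push 11): res(7,5)=19
after path 3 (12→3→9→7→5, push 4): res(7,5)=15
after path 4 (12→6→10→11→5, push 1): res(7,5)=15
after path 5 (12→3→0→2→7→5, push 5): res(7,5)=10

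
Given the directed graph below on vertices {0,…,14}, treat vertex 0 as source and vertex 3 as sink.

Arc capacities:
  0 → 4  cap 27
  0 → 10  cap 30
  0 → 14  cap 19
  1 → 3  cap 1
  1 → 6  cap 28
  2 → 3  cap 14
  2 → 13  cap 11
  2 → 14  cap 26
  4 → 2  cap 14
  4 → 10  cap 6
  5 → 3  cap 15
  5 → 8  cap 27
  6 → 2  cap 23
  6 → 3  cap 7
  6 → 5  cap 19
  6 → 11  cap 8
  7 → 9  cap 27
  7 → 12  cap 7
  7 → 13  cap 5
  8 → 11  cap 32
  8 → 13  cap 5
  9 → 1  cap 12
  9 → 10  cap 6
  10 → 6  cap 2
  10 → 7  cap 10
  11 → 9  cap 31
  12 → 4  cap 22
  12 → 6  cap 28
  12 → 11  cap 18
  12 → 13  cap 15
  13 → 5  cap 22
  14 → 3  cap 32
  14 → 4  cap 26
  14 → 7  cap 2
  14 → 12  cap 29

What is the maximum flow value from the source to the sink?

Maximum flow value: 45

augment #1: 0→14→3 bottleneck 19, total now 19
augment #2: 0→4→2→3 bottleneck 14, total now 33
augment #3: 0→10→6→3 bottleneck 2, total now 35
augment #4: 0→10→7→9→1→3 bottleneck 1, total now 36
augment #5: 0→10→7→12→6→3 bottleneck 5, total now 41
augment #6: 0→10→7→13→5→3 bottleneck 4, total now 45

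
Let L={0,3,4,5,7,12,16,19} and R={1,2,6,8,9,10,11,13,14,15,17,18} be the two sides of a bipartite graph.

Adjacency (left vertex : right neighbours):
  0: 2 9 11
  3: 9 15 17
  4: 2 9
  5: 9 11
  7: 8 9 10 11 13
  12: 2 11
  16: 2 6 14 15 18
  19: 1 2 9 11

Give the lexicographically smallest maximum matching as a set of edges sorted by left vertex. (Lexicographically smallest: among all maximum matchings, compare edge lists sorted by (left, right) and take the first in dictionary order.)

Lex-smallest maximum matching: {(0,2), (3,15), (4,9), (5,11), (7,8), (16,6), (19,1)}

|M| = 7 (so the lex-smallest maximum matching has 7 edges)
process left vertices in ascending order; for each, take the smallest-labelled available neighbour that still permits 7 edges overall, or leave it unmatched if none does
lex-smallest matching: {0-2, 3-15, 4-9, 5-11, 7-8, 16-6, 19-1}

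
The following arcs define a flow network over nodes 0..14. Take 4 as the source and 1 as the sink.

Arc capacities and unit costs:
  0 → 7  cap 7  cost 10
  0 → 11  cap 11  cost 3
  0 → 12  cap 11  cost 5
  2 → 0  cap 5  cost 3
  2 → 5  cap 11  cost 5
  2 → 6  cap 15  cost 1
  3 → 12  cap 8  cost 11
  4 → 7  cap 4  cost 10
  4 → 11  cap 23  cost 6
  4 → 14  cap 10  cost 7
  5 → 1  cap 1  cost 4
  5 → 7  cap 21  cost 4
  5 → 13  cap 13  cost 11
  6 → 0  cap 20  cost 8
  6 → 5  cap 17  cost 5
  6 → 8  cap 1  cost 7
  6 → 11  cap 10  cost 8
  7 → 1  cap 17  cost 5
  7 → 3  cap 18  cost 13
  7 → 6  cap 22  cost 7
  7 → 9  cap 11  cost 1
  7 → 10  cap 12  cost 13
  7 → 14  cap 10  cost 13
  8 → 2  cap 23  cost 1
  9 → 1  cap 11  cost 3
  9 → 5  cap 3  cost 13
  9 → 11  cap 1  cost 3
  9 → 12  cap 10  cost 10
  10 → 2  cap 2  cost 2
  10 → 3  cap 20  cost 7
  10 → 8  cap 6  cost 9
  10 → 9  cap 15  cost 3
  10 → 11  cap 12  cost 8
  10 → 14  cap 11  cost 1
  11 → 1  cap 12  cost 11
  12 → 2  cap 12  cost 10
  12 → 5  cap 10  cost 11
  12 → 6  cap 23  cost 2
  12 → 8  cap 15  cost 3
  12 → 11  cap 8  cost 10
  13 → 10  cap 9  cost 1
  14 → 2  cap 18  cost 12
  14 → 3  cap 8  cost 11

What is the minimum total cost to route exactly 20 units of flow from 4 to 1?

Minimum cost for 20 units: 384

shortest-cost path #1: 4→7→9→1 push 4 @ unit cost 14 (adds 56)
shortest-cost path #2: 4→11→1 push 12 @ unit cost 17 (adds 204)
shortest-cost path #3: 4→14→2→5→1 push 1 @ unit cost 28 (adds 28)
shortest-cost path #4: 4→14→2→5→7→9→1 push 3 @ unit cost 32 (adds 96)
total cost = 384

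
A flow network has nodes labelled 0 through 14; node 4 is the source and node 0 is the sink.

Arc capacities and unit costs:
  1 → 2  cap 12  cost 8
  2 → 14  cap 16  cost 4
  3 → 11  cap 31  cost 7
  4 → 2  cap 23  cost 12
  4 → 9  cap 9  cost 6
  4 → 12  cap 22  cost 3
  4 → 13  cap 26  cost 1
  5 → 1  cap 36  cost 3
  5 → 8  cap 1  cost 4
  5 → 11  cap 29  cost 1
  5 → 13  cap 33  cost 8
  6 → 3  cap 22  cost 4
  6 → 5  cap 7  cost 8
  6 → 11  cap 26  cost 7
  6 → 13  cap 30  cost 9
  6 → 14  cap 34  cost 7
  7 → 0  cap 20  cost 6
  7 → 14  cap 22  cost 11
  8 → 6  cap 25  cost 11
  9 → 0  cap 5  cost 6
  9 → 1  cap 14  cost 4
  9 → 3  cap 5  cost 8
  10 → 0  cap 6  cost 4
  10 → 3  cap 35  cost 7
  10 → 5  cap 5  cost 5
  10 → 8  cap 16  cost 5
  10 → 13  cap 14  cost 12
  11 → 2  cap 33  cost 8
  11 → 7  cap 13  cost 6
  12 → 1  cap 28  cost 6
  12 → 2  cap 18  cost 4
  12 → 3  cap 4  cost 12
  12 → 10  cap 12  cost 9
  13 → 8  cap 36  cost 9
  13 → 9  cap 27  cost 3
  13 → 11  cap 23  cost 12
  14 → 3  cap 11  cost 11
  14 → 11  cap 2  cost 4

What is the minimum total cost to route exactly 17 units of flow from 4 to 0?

Minimum cost for 17 units: 296

shortest-cost path #1: 4→13→9→0 push 5 @ unit cost 10 (adds 50)
shortest-cost path #2: 4→12→10→0 push 6 @ unit cost 16 (adds 96)
shortest-cost path #3: 4→13→11→7→0 push 6 @ unit cost 25 (adds 150)
total cost = 296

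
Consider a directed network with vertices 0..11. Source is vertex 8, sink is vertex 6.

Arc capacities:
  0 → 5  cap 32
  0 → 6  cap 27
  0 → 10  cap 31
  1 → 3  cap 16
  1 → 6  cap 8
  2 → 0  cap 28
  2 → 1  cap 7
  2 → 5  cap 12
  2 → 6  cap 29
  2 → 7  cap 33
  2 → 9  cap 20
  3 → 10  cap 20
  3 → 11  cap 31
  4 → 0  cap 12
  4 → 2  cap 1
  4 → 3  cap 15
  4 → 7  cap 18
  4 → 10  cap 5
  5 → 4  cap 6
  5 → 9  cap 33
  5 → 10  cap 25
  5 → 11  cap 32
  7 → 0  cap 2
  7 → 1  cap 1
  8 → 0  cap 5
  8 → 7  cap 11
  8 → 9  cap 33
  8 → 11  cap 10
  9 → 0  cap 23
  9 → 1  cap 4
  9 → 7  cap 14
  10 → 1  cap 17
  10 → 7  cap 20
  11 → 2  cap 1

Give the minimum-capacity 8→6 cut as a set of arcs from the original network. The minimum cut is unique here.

augment #1: 8→0→6 push 5
augment #2: 8→7→0→6 push 2
augment #3: 8→7→1→6 push 1
augment #4: 8→9→0→6 push 20
augment #5: 8→9→1→6 push 4
augment #6: 8→11→2→6 push 1
augment #7: 8→9→0→10→1→6 push 3
max flow = 36; residual-reachable set from 8 gives S-side
cut edges (S→T): {(7,0), (7,1), (8,0), (9,0), (9,1), (11,2)} total cap 36

Min-cut arcs: {(7,0), (7,1), (8,0), (9,0), (9,1), (11,2)} (total capacity 36)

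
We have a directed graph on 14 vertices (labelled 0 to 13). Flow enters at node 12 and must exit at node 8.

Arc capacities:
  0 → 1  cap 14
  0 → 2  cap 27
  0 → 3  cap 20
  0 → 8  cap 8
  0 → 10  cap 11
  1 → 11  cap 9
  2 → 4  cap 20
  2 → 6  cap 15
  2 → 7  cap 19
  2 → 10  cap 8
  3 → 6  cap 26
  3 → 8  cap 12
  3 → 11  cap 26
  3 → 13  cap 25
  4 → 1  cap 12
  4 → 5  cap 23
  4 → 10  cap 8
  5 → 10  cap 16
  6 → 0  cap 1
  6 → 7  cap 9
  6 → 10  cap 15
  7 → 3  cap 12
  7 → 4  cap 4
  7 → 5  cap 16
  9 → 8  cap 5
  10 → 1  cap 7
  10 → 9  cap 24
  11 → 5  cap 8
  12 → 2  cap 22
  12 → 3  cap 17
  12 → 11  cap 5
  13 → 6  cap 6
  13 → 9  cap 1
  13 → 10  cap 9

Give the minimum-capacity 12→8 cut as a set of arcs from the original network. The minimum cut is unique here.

Min-cut arcs: {(3,8), (6,0), (9,8)} (total capacity 18)

augment #1: 12→3→8 push 12
augment #2: 12→2→6→0→8 push 1
augment #3: 12→2→10→9→8 push 5
max flow = 18; residual-reachable set from 12 gives S-side
cut edges (S→T): {(3,8), (6,0), (9,8)} total cap 18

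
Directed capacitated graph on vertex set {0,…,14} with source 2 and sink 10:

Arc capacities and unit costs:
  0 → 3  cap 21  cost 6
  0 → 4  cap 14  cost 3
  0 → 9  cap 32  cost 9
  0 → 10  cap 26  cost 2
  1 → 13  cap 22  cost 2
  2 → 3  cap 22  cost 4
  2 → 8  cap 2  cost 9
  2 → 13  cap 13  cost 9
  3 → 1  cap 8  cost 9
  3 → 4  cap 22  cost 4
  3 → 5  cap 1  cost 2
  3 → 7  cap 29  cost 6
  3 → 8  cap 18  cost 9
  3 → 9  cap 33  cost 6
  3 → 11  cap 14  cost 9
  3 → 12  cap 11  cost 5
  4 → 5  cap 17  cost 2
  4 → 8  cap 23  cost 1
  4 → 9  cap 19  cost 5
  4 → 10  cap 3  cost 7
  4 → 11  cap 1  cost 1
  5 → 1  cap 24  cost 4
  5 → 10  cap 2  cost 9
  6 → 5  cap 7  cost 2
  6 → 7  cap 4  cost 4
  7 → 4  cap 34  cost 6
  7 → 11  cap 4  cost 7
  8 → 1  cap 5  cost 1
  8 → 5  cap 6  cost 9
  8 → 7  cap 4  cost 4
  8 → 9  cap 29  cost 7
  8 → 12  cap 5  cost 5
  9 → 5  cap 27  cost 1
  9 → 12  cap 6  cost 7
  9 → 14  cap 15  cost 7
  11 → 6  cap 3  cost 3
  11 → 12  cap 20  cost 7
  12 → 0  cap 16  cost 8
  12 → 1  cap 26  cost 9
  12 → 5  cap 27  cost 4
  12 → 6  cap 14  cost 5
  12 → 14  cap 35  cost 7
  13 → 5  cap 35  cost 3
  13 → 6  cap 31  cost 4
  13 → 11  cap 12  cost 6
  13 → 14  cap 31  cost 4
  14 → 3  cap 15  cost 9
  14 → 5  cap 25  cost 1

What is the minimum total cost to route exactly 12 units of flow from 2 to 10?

shortest-cost path #1: 2→3→4→10 push 3 @ unit cost 15 (adds 45)
shortest-cost path #2: 2→3→5→10 push 1 @ unit cost 15 (adds 15)
shortest-cost path #3: 2→3→4→5→10 push 1 @ unit cost 19 (adds 19)
shortest-cost path #4: 2→3→12→0→10 push 7 @ unit cost 19 (adds 133)
total cost = 212

Minimum cost for 12 units: 212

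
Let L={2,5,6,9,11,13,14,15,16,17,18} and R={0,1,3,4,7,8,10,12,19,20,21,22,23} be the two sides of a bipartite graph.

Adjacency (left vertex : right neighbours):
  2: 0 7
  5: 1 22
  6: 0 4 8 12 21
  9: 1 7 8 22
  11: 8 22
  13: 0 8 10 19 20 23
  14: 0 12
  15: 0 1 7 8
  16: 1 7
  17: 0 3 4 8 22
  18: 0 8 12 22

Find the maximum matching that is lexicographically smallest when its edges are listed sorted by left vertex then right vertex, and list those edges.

Lex-smallest maximum matching: {(2,0), (5,1), (6,4), (9,7), (11,8), (13,10), (14,12), (17,3), (18,22)}

|M| = 9 (so the lex-smallest maximum matching has 9 edges)
process left vertices in ascending order; for each, take the smallest-labelled available neighbour that still permits 9 edges overall, or leave it unmatched if none does
lex-smallest matching: {2-0, 5-1, 6-4, 9-7, 11-8, 13-10, 14-12, 17-3, 18-22}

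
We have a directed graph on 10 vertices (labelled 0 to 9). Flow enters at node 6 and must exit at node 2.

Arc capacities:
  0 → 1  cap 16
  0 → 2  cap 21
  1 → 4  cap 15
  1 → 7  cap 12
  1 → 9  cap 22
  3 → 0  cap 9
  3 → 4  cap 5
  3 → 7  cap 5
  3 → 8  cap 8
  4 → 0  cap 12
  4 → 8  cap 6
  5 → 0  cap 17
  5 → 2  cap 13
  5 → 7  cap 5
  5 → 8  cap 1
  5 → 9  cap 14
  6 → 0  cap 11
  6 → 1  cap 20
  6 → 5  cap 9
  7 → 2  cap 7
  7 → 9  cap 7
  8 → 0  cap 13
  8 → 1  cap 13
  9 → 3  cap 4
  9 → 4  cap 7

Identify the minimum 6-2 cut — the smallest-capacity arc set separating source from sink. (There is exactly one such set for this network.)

Min-cut arcs: {(0,2), (6,5), (7,2)} (total capacity 37)

augment #1: 6→0→2 push 11
augment #2: 6→5→2 push 9
augment #3: 6→1→7→2 push 7
augment #4: 6→1→4→0→2 push 10
max flow = 37; residual-reachable set from 6 gives S-side
cut edges (S→T): {(0,2), (6,5), (7,2)} total cap 37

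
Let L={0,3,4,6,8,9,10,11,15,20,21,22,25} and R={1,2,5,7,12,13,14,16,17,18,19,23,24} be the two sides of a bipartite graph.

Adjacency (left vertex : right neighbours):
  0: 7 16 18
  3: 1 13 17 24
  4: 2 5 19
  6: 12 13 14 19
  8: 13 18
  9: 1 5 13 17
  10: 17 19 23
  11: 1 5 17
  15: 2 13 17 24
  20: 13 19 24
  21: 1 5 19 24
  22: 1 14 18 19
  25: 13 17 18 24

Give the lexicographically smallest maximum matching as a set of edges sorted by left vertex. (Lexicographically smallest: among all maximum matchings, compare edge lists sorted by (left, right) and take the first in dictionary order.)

Lex-smallest maximum matching: {(0,7), (3,1), (4,2), (6,12), (8,13), (9,5), (10,23), (11,17), (15,24), (20,19), (22,14), (25,18)}

|M| = 12 (so the lex-smallest maximum matching has 12 edges)
process left vertices in ascending order; for each, take the smallest-labelled available neighbour that still permits 12 edges overall, or leave it unmatched if none does
lex-smallest matching: {0-7, 3-1, 4-2, 6-12, 8-13, 9-5, 10-23, 11-17, 15-24, 20-19, 22-14, 25-18}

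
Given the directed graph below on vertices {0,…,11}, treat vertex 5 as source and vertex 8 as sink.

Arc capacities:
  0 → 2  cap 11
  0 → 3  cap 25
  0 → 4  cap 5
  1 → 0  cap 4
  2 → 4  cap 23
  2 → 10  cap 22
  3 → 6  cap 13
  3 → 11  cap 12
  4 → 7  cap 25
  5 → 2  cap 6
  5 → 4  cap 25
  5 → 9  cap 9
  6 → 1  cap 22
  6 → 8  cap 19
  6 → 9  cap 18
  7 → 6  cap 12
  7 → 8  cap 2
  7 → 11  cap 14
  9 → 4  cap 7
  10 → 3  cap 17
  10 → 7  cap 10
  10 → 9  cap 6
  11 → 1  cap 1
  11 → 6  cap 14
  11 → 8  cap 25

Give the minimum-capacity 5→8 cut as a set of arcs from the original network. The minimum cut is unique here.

augment #1: 5→4→7→8 push 2
augment #2: 5→4→7→6→8 push 12
augment #3: 5→4→7→11→8 push 11
augment #4: 5→2→10→3→6→8 push 6
max flow = 31; residual-reachable set from 5 gives S-side
cut edges (S→T): {(4,7), (5,2)} total cap 31

Min-cut arcs: {(4,7), (5,2)} (total capacity 31)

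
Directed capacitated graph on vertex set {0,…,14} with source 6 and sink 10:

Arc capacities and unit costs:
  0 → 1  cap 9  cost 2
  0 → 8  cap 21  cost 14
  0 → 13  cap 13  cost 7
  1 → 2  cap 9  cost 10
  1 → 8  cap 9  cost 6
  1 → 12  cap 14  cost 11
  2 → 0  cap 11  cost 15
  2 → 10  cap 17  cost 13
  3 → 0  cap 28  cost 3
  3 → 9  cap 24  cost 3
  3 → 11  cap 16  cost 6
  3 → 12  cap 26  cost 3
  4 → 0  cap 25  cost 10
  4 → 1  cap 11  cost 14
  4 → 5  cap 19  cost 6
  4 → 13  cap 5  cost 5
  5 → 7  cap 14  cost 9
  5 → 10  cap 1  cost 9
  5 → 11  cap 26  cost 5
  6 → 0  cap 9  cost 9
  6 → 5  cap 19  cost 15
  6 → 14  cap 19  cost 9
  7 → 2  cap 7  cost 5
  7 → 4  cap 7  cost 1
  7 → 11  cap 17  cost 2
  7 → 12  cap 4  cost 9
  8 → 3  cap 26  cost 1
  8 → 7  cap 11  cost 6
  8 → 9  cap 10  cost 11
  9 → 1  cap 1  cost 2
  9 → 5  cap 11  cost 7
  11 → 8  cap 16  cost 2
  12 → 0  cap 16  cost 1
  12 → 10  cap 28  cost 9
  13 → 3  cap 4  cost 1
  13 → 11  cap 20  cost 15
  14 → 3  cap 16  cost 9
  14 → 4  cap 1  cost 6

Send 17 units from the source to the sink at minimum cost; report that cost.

shortest-cost path #1: 6→5→10 push 1 @ unit cost 24 (adds 24)
shortest-cost path #2: 6→0→13→3→12→10 push 4 @ unit cost 29 (adds 116)
shortest-cost path #3: 6→14→3→12→10 push 12 @ unit cost 30 (adds 360)
total cost = 500

Minimum cost for 17 units: 500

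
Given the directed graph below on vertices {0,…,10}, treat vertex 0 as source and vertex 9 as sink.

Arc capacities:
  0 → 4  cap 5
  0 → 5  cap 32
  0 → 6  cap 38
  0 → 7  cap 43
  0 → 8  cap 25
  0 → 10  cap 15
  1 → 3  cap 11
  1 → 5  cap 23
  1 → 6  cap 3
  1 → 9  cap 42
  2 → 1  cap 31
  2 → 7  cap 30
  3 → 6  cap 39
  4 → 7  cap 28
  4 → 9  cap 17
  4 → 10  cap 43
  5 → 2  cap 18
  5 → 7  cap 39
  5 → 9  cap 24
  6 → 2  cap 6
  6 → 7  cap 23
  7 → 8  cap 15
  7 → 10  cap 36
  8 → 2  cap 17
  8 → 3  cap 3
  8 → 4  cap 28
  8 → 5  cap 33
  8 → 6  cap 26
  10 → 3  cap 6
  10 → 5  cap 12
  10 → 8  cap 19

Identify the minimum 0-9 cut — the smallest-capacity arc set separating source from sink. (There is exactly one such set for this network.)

Min-cut arcs: {(2,1), (4,9), (5,9)} (total capacity 72)

augment #1: 0→4→9 push 5
augment #2: 0→5→9 push 24
augment #3: 0→8→4→9 push 12
augment #4: 0→5→2→1→9 push 8
augment #5: 0→6→2→1→9 push 6
augment #6: 0→8→2→1→9 push 13
augment #7: 0→7→8→2→1→9 push 4
max flow = 72; residual-reachable set from 0 gives S-side
cut edges (S→T): {(2,1), (4,9), (5,9)} total cap 72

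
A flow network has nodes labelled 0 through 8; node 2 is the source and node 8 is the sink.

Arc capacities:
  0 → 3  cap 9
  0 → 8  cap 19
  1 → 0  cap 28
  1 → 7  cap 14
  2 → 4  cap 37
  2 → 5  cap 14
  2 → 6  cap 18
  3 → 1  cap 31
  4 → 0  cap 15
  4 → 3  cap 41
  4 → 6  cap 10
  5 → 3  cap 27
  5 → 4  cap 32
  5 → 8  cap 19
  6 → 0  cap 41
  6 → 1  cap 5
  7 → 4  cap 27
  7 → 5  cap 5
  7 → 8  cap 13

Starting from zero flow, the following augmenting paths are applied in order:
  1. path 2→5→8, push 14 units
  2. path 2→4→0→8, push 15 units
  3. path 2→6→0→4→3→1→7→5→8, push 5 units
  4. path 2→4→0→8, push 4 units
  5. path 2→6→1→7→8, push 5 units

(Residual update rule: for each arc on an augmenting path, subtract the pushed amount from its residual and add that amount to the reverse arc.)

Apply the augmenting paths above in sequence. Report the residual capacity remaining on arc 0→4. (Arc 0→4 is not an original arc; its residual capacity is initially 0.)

Residual capacity of (0,4): 14

after path 1 (2→5→8, push 14): res(0,4)=0
after path 2 (2→4→0→8, push 15): res(0,4)=15
after path 3 (2→6→0→4→3→1→7→5→8, push 5): res(0,4)=10
after path 4 (2→4→0→8, push 4): res(0,4)=14
after path 5 (2→6→1→7→8, push 5): res(0,4)=14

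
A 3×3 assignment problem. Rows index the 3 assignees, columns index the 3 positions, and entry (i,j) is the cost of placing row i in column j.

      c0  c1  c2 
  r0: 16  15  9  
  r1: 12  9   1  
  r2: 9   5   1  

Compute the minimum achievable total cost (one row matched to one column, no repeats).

Minimum assignment cost: 22

optimal assignment: row0→col0 (cost 16), row1→col2 (cost 1), row2→col1 (cost 5)
total = 16 + 1 + 5 = 22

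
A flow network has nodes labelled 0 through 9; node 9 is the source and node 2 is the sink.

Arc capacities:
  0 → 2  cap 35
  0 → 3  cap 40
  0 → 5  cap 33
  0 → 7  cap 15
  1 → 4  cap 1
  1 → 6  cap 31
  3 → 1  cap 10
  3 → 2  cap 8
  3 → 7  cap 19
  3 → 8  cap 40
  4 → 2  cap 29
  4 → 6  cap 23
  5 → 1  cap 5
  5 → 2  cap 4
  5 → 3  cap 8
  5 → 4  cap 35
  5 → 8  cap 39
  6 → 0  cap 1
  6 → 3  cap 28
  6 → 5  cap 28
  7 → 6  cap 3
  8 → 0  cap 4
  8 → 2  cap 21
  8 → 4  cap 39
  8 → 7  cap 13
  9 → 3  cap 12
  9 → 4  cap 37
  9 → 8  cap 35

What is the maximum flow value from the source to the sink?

augment #1: 9→3→2 bottleneck 8, total now 8
augment #2: 9→4→2 bottleneck 29, total now 37
augment #3: 9→8→2 bottleneck 21, total now 58
augment #4: 9→8→0→2 bottleneck 4, total now 62
augment #5: 9→4→6→0→2 bottleneck 1, total now 63
augment #6: 9→4→6→5→2 bottleneck 4, total now 67

Maximum flow value: 67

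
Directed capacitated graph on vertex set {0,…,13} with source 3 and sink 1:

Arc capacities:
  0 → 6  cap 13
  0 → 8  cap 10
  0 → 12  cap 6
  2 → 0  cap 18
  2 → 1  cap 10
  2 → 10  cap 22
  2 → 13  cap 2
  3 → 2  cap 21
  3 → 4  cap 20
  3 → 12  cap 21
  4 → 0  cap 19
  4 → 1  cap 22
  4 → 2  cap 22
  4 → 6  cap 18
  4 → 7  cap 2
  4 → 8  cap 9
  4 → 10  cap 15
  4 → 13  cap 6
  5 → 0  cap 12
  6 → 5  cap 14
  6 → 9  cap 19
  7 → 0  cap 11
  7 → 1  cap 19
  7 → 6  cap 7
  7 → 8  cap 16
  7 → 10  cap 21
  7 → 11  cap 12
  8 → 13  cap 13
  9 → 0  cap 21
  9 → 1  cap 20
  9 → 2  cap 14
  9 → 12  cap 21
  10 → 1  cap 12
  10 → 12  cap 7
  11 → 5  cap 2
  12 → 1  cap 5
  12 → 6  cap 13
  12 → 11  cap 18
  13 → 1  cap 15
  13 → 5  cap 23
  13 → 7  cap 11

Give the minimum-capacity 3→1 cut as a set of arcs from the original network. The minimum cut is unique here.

augment #1: 3→2→1 push 10
augment #2: 3→4→1 push 20
augment #3: 3→12→1 push 5
augment #4: 3→2→10→1 push 11
augment #5: 3→12→6→9→1 push 13
augment #6: 3→12→11→5→0→6→9→1 push 2
max flow = 61; residual-reachable set from 3 gives S-side
cut edges (S→T): {(3,2), (3,4), (11,5), (12,1), (12,6)} total cap 61

Min-cut arcs: {(3,2), (3,4), (11,5), (12,1), (12,6)} (total capacity 61)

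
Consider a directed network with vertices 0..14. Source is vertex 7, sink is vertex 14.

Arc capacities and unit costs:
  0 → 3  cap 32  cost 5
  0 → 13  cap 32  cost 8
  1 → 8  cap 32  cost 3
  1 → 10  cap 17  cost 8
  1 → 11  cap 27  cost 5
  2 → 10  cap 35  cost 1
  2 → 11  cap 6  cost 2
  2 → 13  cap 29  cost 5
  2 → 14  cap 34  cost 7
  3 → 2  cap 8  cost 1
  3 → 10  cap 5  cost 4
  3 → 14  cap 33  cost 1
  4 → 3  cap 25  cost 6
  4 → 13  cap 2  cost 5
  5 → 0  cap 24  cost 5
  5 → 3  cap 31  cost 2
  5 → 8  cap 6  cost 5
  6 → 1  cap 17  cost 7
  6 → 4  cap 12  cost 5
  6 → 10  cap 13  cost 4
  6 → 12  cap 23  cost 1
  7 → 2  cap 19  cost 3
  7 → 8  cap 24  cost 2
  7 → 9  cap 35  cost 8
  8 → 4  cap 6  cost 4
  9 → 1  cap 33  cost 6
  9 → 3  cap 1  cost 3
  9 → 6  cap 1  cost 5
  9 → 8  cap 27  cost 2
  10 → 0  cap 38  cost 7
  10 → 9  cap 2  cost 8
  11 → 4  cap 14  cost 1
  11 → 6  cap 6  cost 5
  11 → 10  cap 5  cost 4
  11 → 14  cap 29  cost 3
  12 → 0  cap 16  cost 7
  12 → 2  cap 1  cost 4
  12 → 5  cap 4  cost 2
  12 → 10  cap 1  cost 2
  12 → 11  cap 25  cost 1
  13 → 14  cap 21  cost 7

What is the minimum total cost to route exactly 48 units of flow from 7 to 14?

shortest-cost path #1: 7→2→11→14 push 6 @ unit cost 8 (adds 48)
shortest-cost path #2: 7→2→14 push 13 @ unit cost 10 (adds 130)
shortest-cost path #3: 7→9→3→14 push 1 @ unit cost 12 (adds 12)
shortest-cost path #4: 7→8→4→3→14 push 6 @ unit cost 13 (adds 78)
shortest-cost path #5: 7→9→6→12→11→14 push 1 @ unit cost 18 (adds 18)
shortest-cost path #6: 7→9→1→11→14 push 21 @ unit cost 22 (adds 462)
total cost = 748

Minimum cost for 48 units: 748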